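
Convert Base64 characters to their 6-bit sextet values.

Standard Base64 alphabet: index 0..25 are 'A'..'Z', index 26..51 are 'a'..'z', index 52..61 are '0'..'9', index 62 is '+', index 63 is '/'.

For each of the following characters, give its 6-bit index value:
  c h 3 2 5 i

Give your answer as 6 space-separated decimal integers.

'c': a..z range, 26 + ord('c') − ord('a') = 28
'h': a..z range, 26 + ord('h') − ord('a') = 33
'3': 0..9 range, 52 + ord('3') − ord('0') = 55
'2': 0..9 range, 52 + ord('2') − ord('0') = 54
'5': 0..9 range, 52 + ord('5') − ord('0') = 57
'i': a..z range, 26 + ord('i') − ord('a') = 34

Answer: 28 33 55 54 57 34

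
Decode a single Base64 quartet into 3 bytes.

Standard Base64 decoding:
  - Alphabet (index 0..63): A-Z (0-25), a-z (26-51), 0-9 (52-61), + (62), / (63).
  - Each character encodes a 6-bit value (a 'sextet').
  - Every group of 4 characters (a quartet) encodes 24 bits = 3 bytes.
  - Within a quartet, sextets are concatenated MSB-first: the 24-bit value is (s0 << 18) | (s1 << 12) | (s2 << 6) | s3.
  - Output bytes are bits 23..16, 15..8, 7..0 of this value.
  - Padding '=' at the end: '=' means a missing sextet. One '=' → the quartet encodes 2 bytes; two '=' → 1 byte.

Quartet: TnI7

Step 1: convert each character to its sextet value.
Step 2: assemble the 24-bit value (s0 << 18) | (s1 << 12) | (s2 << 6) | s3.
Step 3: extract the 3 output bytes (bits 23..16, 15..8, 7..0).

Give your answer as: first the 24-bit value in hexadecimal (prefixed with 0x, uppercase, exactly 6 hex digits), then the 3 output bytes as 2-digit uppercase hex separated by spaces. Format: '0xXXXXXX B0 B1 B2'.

Answer: 0x4E723B 4E 72 3B

Derivation:
Sextets: T=19, n=39, I=8, 7=59
24-bit: (19<<18) | (39<<12) | (8<<6) | 59
      = 0x4C0000 | 0x027000 | 0x000200 | 0x00003B
      = 0x4E723B
Bytes: (v>>16)&0xFF=4E, (v>>8)&0xFF=72, v&0xFF=3B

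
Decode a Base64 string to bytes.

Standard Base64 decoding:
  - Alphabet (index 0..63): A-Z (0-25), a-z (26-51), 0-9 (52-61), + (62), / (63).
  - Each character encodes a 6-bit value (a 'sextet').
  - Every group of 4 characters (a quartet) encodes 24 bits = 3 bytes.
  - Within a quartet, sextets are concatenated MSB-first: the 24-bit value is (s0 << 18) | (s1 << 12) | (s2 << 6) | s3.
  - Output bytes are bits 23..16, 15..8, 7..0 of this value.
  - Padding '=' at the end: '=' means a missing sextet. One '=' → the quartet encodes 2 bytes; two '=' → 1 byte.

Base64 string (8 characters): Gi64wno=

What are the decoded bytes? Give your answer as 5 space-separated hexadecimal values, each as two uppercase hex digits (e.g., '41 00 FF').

Answer: 1A 2E B8 C2 7A

Derivation:
After char 0 ('G'=6): chars_in_quartet=1 acc=0x6 bytes_emitted=0
After char 1 ('i'=34): chars_in_quartet=2 acc=0x1A2 bytes_emitted=0
After char 2 ('6'=58): chars_in_quartet=3 acc=0x68BA bytes_emitted=0
After char 3 ('4'=56): chars_in_quartet=4 acc=0x1A2EB8 -> emit 1A 2E B8, reset; bytes_emitted=3
After char 4 ('w'=48): chars_in_quartet=1 acc=0x30 bytes_emitted=3
After char 5 ('n'=39): chars_in_quartet=2 acc=0xC27 bytes_emitted=3
After char 6 ('o'=40): chars_in_quartet=3 acc=0x309E8 bytes_emitted=3
Padding '=': partial quartet acc=0x309E8 -> emit C2 7A; bytes_emitted=5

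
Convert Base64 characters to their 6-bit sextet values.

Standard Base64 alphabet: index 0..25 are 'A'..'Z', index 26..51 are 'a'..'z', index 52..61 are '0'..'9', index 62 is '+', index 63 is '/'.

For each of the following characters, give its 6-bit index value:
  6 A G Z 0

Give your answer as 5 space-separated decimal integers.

'6': 0..9 range, 52 + ord('6') − ord('0') = 58
'A': A..Z range, ord('A') − ord('A') = 0
'G': A..Z range, ord('G') − ord('A') = 6
'Z': A..Z range, ord('Z') − ord('A') = 25
'0': 0..9 range, 52 + ord('0') − ord('0') = 52

Answer: 58 0 6 25 52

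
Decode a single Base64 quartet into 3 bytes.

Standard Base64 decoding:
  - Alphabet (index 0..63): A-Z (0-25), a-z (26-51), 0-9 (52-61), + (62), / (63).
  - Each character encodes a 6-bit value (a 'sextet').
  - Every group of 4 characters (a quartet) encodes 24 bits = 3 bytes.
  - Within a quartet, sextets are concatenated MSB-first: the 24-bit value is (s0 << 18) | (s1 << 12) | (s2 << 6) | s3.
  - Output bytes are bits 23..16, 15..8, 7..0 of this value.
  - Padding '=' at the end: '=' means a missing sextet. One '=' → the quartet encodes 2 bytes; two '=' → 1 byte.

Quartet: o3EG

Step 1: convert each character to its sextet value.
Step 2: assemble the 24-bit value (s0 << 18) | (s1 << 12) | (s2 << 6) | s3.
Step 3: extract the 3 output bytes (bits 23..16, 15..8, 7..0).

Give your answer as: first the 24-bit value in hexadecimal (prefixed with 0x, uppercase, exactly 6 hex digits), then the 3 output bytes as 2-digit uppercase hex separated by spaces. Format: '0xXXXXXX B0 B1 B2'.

Sextets: o=40, 3=55, E=4, G=6
24-bit: (40<<18) | (55<<12) | (4<<6) | 6
      = 0xA00000 | 0x037000 | 0x000100 | 0x000006
      = 0xA37106
Bytes: (v>>16)&0xFF=A3, (v>>8)&0xFF=71, v&0xFF=06

Answer: 0xA37106 A3 71 06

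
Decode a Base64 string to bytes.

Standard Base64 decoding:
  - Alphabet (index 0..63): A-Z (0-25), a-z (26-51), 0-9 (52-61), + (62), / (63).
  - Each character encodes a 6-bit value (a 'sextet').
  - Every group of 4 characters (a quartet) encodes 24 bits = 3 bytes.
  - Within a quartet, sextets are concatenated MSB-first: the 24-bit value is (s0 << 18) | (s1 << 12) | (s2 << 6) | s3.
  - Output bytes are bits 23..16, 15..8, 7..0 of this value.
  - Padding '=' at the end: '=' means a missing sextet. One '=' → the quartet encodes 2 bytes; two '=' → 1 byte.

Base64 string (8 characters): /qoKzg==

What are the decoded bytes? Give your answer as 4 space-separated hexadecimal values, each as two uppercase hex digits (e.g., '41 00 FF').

Answer: FE AA 0A CE

Derivation:
After char 0 ('/'=63): chars_in_quartet=1 acc=0x3F bytes_emitted=0
After char 1 ('q'=42): chars_in_quartet=2 acc=0xFEA bytes_emitted=0
After char 2 ('o'=40): chars_in_quartet=3 acc=0x3FAA8 bytes_emitted=0
After char 3 ('K'=10): chars_in_quartet=4 acc=0xFEAA0A -> emit FE AA 0A, reset; bytes_emitted=3
After char 4 ('z'=51): chars_in_quartet=1 acc=0x33 bytes_emitted=3
After char 5 ('g'=32): chars_in_quartet=2 acc=0xCE0 bytes_emitted=3
Padding '==': partial quartet acc=0xCE0 -> emit CE; bytes_emitted=4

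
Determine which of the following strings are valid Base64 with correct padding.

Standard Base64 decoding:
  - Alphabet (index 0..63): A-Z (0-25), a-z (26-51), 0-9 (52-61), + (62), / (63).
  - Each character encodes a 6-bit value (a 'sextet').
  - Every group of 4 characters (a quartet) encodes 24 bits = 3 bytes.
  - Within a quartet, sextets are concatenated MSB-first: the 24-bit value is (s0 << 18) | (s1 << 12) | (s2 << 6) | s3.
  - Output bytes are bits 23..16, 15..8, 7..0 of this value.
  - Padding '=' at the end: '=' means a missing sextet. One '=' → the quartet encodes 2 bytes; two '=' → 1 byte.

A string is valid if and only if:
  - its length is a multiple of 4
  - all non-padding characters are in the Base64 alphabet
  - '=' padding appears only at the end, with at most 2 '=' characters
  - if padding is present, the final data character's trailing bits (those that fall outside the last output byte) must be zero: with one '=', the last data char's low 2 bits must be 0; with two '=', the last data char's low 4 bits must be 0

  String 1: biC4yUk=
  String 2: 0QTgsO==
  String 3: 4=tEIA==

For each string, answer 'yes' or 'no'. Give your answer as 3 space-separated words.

Answer: yes no no

Derivation:
String 1: 'biC4yUk=' → valid
String 2: '0QTgsO==' → invalid (bad trailing bits)
String 3: '4=tEIA==' → invalid (bad char(s): ['=']; '=' in middle)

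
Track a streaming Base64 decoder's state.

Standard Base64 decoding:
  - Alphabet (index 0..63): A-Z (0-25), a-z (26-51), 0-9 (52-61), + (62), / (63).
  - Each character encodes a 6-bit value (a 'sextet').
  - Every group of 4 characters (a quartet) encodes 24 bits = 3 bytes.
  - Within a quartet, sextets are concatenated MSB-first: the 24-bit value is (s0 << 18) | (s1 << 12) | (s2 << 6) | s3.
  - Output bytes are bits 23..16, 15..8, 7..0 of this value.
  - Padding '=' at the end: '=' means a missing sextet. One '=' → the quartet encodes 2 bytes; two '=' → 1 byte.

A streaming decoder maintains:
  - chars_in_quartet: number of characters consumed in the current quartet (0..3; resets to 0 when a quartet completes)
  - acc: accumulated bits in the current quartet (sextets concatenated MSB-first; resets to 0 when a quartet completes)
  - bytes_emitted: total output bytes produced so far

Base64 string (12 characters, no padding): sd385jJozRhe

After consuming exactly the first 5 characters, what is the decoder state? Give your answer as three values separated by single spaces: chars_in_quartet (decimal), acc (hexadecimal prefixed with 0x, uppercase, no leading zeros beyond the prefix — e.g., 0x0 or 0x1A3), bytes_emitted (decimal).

Answer: 1 0x39 3

Derivation:
After char 0 ('s'=44): chars_in_quartet=1 acc=0x2C bytes_emitted=0
After char 1 ('d'=29): chars_in_quartet=2 acc=0xB1D bytes_emitted=0
After char 2 ('3'=55): chars_in_quartet=3 acc=0x2C777 bytes_emitted=0
After char 3 ('8'=60): chars_in_quartet=4 acc=0xB1DDFC -> emit B1 DD FC, reset; bytes_emitted=3
After char 4 ('5'=57): chars_in_quartet=1 acc=0x39 bytes_emitted=3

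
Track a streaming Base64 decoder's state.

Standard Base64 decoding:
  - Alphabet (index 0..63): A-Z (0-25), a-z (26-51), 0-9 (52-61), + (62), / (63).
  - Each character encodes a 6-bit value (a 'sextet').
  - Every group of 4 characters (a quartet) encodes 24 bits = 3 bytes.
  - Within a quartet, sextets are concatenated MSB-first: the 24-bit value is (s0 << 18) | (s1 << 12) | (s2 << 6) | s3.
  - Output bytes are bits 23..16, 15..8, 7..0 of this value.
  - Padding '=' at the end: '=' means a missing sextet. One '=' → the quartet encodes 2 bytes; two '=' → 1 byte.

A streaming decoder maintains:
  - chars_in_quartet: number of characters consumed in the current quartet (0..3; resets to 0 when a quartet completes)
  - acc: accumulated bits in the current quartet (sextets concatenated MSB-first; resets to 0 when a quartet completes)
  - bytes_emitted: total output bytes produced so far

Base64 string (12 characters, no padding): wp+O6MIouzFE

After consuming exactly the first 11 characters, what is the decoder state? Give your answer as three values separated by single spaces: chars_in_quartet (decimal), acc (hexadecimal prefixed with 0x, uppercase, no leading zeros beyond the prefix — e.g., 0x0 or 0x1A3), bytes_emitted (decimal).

Answer: 3 0x2ECC5 6

Derivation:
After char 0 ('w'=48): chars_in_quartet=1 acc=0x30 bytes_emitted=0
After char 1 ('p'=41): chars_in_quartet=2 acc=0xC29 bytes_emitted=0
After char 2 ('+'=62): chars_in_quartet=3 acc=0x30A7E bytes_emitted=0
After char 3 ('O'=14): chars_in_quartet=4 acc=0xC29F8E -> emit C2 9F 8E, reset; bytes_emitted=3
After char 4 ('6'=58): chars_in_quartet=1 acc=0x3A bytes_emitted=3
After char 5 ('M'=12): chars_in_quartet=2 acc=0xE8C bytes_emitted=3
After char 6 ('I'=8): chars_in_quartet=3 acc=0x3A308 bytes_emitted=3
After char 7 ('o'=40): chars_in_quartet=4 acc=0xE8C228 -> emit E8 C2 28, reset; bytes_emitted=6
After char 8 ('u'=46): chars_in_quartet=1 acc=0x2E bytes_emitted=6
After char 9 ('z'=51): chars_in_quartet=2 acc=0xBB3 bytes_emitted=6
After char 10 ('F'=5): chars_in_quartet=3 acc=0x2ECC5 bytes_emitted=6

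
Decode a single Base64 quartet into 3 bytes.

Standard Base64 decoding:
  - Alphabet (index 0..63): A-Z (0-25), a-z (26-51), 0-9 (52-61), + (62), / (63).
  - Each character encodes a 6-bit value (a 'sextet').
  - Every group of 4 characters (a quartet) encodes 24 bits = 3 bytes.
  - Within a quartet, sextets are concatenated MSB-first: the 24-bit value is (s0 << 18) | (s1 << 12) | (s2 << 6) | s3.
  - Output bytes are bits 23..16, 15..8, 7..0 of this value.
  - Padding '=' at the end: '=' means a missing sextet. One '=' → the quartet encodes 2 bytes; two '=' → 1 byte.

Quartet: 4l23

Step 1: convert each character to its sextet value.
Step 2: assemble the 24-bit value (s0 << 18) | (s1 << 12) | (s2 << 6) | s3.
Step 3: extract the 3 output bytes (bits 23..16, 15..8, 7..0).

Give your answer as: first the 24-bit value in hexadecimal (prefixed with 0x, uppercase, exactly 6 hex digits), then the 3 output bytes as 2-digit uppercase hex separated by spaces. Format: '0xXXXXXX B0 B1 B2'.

Sextets: 4=56, l=37, 2=54, 3=55
24-bit: (56<<18) | (37<<12) | (54<<6) | 55
      = 0xE00000 | 0x025000 | 0x000D80 | 0x000037
      = 0xE25DB7
Bytes: (v>>16)&0xFF=E2, (v>>8)&0xFF=5D, v&0xFF=B7

Answer: 0xE25DB7 E2 5D B7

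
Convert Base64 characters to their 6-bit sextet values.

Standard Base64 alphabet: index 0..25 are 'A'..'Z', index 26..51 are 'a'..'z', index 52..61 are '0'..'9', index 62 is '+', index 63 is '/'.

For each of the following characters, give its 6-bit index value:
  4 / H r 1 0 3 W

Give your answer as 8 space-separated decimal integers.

'4': 0..9 range, 52 + ord('4') − ord('0') = 56
'/': index 63
'H': A..Z range, ord('H') − ord('A') = 7
'r': a..z range, 26 + ord('r') − ord('a') = 43
'1': 0..9 range, 52 + ord('1') − ord('0') = 53
'0': 0..9 range, 52 + ord('0') − ord('0') = 52
'3': 0..9 range, 52 + ord('3') − ord('0') = 55
'W': A..Z range, ord('W') − ord('A') = 22

Answer: 56 63 7 43 53 52 55 22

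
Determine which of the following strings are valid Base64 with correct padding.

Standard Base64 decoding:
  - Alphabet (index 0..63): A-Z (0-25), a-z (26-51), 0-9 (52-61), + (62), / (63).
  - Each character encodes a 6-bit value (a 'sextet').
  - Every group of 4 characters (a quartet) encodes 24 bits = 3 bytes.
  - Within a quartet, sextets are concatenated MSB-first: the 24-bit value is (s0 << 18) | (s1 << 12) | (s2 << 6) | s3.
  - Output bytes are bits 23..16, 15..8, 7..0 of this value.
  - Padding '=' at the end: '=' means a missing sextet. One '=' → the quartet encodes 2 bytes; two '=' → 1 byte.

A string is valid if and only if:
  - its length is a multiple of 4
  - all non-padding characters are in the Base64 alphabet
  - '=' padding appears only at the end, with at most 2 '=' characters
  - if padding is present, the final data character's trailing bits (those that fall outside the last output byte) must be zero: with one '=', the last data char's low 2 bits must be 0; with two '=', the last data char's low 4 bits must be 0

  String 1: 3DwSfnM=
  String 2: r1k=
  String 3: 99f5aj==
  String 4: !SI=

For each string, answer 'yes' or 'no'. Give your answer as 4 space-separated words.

Answer: yes yes no no

Derivation:
String 1: '3DwSfnM=' → valid
String 2: 'r1k=' → valid
String 3: '99f5aj==' → invalid (bad trailing bits)
String 4: '!SI=' → invalid (bad char(s): ['!'])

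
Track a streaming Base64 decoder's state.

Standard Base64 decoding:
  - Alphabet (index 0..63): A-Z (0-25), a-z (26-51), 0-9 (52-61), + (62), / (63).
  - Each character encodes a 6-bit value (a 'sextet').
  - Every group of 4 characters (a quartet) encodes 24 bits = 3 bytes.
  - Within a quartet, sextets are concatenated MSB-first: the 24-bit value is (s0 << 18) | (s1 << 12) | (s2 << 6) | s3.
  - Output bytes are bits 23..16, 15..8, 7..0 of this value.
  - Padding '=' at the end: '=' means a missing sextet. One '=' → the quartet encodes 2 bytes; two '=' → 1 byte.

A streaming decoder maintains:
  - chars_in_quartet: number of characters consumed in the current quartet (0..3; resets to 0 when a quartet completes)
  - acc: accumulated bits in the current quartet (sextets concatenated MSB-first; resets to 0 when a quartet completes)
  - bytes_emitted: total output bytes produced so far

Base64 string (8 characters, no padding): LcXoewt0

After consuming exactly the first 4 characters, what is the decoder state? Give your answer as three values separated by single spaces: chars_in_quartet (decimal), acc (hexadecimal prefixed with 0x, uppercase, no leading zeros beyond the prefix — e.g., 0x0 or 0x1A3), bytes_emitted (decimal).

After char 0 ('L'=11): chars_in_quartet=1 acc=0xB bytes_emitted=0
After char 1 ('c'=28): chars_in_quartet=2 acc=0x2DC bytes_emitted=0
After char 2 ('X'=23): chars_in_quartet=3 acc=0xB717 bytes_emitted=0
After char 3 ('o'=40): chars_in_quartet=4 acc=0x2DC5E8 -> emit 2D C5 E8, reset; bytes_emitted=3

Answer: 0 0x0 3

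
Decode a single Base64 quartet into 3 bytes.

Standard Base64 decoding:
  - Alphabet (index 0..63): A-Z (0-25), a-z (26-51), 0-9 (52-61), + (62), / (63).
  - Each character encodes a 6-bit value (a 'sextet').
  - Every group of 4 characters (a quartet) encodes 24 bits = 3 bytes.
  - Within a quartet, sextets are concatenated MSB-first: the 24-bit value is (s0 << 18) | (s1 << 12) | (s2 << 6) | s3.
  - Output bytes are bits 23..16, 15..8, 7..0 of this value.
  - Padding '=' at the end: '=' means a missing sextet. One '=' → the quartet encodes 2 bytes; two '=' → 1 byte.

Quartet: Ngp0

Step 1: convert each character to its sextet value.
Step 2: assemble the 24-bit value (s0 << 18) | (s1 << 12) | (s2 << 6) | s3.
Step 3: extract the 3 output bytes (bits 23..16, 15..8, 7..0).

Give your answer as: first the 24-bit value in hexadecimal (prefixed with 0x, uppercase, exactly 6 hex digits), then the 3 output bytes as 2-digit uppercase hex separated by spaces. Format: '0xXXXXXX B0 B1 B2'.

Sextets: N=13, g=32, p=41, 0=52
24-bit: (13<<18) | (32<<12) | (41<<6) | 52
      = 0x340000 | 0x020000 | 0x000A40 | 0x000034
      = 0x360A74
Bytes: (v>>16)&0xFF=36, (v>>8)&0xFF=0A, v&0xFF=74

Answer: 0x360A74 36 0A 74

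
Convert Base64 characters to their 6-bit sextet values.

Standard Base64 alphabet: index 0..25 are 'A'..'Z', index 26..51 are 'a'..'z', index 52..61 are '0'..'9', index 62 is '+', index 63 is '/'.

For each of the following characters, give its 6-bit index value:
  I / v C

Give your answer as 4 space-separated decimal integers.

Answer: 8 63 47 2

Derivation:
'I': A..Z range, ord('I') − ord('A') = 8
'/': index 63
'v': a..z range, 26 + ord('v') − ord('a') = 47
'C': A..Z range, ord('C') − ord('A') = 2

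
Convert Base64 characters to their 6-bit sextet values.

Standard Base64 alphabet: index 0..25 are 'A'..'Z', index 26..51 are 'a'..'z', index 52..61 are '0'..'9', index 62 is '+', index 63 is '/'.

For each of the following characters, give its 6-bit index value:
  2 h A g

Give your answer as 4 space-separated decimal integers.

Answer: 54 33 0 32

Derivation:
'2': 0..9 range, 52 + ord('2') − ord('0') = 54
'h': a..z range, 26 + ord('h') − ord('a') = 33
'A': A..Z range, ord('A') − ord('A') = 0
'g': a..z range, 26 + ord('g') − ord('a') = 32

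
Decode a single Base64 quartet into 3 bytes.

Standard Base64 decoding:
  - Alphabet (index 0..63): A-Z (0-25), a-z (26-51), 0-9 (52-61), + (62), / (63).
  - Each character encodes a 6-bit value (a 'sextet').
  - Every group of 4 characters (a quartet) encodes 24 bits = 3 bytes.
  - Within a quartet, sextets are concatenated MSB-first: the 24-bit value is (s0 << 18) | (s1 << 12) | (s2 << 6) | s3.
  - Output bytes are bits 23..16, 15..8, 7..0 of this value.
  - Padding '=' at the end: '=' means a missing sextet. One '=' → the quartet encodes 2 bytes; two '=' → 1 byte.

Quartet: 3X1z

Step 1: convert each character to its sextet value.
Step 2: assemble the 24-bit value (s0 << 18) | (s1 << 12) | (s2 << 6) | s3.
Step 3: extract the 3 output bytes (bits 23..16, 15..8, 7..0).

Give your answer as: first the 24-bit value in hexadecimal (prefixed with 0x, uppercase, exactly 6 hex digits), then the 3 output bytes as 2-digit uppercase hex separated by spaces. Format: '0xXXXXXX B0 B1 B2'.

Sextets: 3=55, X=23, 1=53, z=51
24-bit: (55<<18) | (23<<12) | (53<<6) | 51
      = 0xDC0000 | 0x017000 | 0x000D40 | 0x000033
      = 0xDD7D73
Bytes: (v>>16)&0xFF=DD, (v>>8)&0xFF=7D, v&0xFF=73

Answer: 0xDD7D73 DD 7D 73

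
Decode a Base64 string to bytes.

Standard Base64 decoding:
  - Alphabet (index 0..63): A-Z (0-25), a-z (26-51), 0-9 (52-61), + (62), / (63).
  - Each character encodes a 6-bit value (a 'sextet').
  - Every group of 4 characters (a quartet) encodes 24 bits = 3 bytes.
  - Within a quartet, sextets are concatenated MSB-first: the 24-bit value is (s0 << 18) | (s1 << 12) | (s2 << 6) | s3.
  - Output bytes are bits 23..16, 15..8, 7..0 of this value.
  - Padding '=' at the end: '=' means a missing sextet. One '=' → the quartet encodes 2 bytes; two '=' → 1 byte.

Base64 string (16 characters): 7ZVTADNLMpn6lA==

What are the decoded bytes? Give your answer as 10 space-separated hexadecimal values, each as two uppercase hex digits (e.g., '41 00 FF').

Answer: ED 95 53 00 33 4B 32 99 FA 94

Derivation:
After char 0 ('7'=59): chars_in_quartet=1 acc=0x3B bytes_emitted=0
After char 1 ('Z'=25): chars_in_quartet=2 acc=0xED9 bytes_emitted=0
After char 2 ('V'=21): chars_in_quartet=3 acc=0x3B655 bytes_emitted=0
After char 3 ('T'=19): chars_in_quartet=4 acc=0xED9553 -> emit ED 95 53, reset; bytes_emitted=3
After char 4 ('A'=0): chars_in_quartet=1 acc=0x0 bytes_emitted=3
After char 5 ('D'=3): chars_in_quartet=2 acc=0x3 bytes_emitted=3
After char 6 ('N'=13): chars_in_quartet=3 acc=0xCD bytes_emitted=3
After char 7 ('L'=11): chars_in_quartet=4 acc=0x334B -> emit 00 33 4B, reset; bytes_emitted=6
After char 8 ('M'=12): chars_in_quartet=1 acc=0xC bytes_emitted=6
After char 9 ('p'=41): chars_in_quartet=2 acc=0x329 bytes_emitted=6
After char 10 ('n'=39): chars_in_quartet=3 acc=0xCA67 bytes_emitted=6
After char 11 ('6'=58): chars_in_quartet=4 acc=0x3299FA -> emit 32 99 FA, reset; bytes_emitted=9
After char 12 ('l'=37): chars_in_quartet=1 acc=0x25 bytes_emitted=9
After char 13 ('A'=0): chars_in_quartet=2 acc=0x940 bytes_emitted=9
Padding '==': partial quartet acc=0x940 -> emit 94; bytes_emitted=10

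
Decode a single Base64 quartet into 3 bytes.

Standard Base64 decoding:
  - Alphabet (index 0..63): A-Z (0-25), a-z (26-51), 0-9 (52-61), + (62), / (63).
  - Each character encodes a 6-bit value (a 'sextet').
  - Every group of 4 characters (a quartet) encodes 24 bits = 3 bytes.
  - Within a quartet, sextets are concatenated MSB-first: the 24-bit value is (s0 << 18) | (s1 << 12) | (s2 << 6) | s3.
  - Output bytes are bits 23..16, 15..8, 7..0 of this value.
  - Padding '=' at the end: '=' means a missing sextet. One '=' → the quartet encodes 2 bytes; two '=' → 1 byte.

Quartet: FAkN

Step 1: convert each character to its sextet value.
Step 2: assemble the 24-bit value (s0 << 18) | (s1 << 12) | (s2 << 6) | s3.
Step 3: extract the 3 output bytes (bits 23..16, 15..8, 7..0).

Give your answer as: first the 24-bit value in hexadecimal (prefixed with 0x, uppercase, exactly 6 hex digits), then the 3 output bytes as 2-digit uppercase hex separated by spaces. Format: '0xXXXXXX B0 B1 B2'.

Answer: 0x14090D 14 09 0D

Derivation:
Sextets: F=5, A=0, k=36, N=13
24-bit: (5<<18) | (0<<12) | (36<<6) | 13
      = 0x140000 | 0x000000 | 0x000900 | 0x00000D
      = 0x14090D
Bytes: (v>>16)&0xFF=14, (v>>8)&0xFF=09, v&0xFF=0D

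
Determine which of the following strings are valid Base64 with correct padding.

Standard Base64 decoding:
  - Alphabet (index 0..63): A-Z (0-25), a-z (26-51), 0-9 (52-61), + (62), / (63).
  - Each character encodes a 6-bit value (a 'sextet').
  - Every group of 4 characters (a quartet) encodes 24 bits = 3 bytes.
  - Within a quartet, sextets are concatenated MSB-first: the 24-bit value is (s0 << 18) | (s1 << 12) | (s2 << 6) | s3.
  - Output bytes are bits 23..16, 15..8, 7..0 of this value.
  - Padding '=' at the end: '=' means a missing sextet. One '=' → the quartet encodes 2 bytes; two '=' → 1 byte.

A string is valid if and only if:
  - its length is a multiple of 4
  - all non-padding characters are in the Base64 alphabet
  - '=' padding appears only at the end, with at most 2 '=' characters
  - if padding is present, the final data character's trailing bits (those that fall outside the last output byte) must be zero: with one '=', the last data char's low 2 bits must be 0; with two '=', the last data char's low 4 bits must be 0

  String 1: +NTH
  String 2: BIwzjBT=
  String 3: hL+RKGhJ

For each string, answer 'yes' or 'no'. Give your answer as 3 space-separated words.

Answer: yes no yes

Derivation:
String 1: '+NTH' → valid
String 2: 'BIwzjBT=' → invalid (bad trailing bits)
String 3: 'hL+RKGhJ' → valid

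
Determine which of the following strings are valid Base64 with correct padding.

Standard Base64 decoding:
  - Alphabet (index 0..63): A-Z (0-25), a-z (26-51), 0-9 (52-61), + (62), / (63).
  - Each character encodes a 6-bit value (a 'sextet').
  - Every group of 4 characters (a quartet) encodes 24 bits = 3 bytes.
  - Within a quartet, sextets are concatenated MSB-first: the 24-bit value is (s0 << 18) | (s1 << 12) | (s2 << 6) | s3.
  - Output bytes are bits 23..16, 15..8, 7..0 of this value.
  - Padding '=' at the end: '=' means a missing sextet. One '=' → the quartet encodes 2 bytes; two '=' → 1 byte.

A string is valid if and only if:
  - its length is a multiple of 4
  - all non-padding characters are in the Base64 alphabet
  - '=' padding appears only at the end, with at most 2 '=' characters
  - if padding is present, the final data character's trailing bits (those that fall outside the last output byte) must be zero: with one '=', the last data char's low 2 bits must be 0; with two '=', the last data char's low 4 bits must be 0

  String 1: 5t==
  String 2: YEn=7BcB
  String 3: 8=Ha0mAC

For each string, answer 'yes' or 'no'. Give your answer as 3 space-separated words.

Answer: no no no

Derivation:
String 1: '5t==' → invalid (bad trailing bits)
String 2: 'YEn=7BcB' → invalid (bad char(s): ['=']; '=' in middle)
String 3: '8=Ha0mAC' → invalid (bad char(s): ['=']; '=' in middle)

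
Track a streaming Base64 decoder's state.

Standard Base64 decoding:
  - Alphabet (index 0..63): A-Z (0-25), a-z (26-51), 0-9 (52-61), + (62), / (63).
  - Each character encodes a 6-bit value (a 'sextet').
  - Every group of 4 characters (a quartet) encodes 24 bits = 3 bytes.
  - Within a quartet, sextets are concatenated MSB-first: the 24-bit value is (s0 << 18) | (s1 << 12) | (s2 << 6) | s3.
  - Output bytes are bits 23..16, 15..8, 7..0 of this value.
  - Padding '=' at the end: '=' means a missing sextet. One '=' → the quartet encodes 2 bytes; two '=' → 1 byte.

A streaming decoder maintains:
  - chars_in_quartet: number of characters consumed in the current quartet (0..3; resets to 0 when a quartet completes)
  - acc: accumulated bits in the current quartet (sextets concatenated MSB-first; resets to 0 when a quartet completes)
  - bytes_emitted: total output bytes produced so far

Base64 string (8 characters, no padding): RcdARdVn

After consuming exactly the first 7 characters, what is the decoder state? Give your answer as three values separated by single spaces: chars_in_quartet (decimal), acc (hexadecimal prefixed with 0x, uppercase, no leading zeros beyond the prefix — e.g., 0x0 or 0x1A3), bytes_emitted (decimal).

Answer: 3 0x11755 3

Derivation:
After char 0 ('R'=17): chars_in_quartet=1 acc=0x11 bytes_emitted=0
After char 1 ('c'=28): chars_in_quartet=2 acc=0x45C bytes_emitted=0
After char 2 ('d'=29): chars_in_quartet=3 acc=0x1171D bytes_emitted=0
After char 3 ('A'=0): chars_in_quartet=4 acc=0x45C740 -> emit 45 C7 40, reset; bytes_emitted=3
After char 4 ('R'=17): chars_in_quartet=1 acc=0x11 bytes_emitted=3
After char 5 ('d'=29): chars_in_quartet=2 acc=0x45D bytes_emitted=3
After char 6 ('V'=21): chars_in_quartet=3 acc=0x11755 bytes_emitted=3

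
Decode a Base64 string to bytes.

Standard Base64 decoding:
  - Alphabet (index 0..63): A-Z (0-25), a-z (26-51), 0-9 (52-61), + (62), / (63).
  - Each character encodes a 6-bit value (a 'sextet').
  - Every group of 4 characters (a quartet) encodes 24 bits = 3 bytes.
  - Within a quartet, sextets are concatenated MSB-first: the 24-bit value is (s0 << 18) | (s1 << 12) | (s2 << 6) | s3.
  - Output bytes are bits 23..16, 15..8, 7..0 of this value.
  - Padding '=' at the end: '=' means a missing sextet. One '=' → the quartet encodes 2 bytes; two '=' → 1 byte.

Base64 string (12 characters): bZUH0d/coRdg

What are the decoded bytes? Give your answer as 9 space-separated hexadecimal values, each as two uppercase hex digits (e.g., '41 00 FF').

Answer: 6D 95 07 D1 DF DC A1 17 60

Derivation:
After char 0 ('b'=27): chars_in_quartet=1 acc=0x1B bytes_emitted=0
After char 1 ('Z'=25): chars_in_quartet=2 acc=0x6D9 bytes_emitted=0
After char 2 ('U'=20): chars_in_quartet=3 acc=0x1B654 bytes_emitted=0
After char 3 ('H'=7): chars_in_quartet=4 acc=0x6D9507 -> emit 6D 95 07, reset; bytes_emitted=3
After char 4 ('0'=52): chars_in_quartet=1 acc=0x34 bytes_emitted=3
After char 5 ('d'=29): chars_in_quartet=2 acc=0xD1D bytes_emitted=3
After char 6 ('/'=63): chars_in_quartet=3 acc=0x3477F bytes_emitted=3
After char 7 ('c'=28): chars_in_quartet=4 acc=0xD1DFDC -> emit D1 DF DC, reset; bytes_emitted=6
After char 8 ('o'=40): chars_in_quartet=1 acc=0x28 bytes_emitted=6
After char 9 ('R'=17): chars_in_quartet=2 acc=0xA11 bytes_emitted=6
After char 10 ('d'=29): chars_in_quartet=3 acc=0x2845D bytes_emitted=6
After char 11 ('g'=32): chars_in_quartet=4 acc=0xA11760 -> emit A1 17 60, reset; bytes_emitted=9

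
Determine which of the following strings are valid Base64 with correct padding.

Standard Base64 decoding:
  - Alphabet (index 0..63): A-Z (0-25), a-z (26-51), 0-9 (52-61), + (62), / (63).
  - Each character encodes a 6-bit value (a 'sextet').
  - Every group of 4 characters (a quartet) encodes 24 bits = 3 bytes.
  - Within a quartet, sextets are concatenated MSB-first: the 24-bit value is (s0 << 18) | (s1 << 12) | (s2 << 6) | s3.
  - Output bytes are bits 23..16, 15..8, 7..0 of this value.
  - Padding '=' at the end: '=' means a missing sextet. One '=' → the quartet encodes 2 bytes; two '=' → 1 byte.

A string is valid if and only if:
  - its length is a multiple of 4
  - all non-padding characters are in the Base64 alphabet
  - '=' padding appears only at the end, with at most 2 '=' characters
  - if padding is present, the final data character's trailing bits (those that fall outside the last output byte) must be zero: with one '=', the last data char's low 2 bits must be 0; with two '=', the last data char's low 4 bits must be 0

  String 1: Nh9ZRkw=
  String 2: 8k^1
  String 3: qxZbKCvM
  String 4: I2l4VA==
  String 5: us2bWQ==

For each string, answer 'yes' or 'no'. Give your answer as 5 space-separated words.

Answer: yes no yes yes yes

Derivation:
String 1: 'Nh9ZRkw=' → valid
String 2: '8k^1' → invalid (bad char(s): ['^'])
String 3: 'qxZbKCvM' → valid
String 4: 'I2l4VA==' → valid
String 5: 'us2bWQ==' → valid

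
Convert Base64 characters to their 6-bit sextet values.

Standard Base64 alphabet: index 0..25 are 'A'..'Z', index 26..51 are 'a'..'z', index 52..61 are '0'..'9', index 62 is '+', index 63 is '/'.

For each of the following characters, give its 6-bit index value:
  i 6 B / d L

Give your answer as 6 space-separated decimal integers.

Answer: 34 58 1 63 29 11

Derivation:
'i': a..z range, 26 + ord('i') − ord('a') = 34
'6': 0..9 range, 52 + ord('6') − ord('0') = 58
'B': A..Z range, ord('B') − ord('A') = 1
'/': index 63
'd': a..z range, 26 + ord('d') − ord('a') = 29
'L': A..Z range, ord('L') − ord('A') = 11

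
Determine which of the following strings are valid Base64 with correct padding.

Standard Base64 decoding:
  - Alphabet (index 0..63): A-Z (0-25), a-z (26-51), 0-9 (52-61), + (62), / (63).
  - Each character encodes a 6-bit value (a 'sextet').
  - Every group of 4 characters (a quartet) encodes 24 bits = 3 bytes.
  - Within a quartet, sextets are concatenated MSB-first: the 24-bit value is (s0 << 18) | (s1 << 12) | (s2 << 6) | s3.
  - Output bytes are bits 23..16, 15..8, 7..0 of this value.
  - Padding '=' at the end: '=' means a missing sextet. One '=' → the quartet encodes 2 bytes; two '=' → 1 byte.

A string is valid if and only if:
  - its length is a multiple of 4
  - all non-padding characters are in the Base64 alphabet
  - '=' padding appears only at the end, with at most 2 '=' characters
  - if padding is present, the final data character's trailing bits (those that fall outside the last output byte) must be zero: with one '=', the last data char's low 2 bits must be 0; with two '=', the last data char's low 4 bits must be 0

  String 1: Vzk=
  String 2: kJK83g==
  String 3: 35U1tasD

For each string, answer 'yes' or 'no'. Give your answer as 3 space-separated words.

Answer: yes yes yes

Derivation:
String 1: 'Vzk=' → valid
String 2: 'kJK83g==' → valid
String 3: '35U1tasD' → valid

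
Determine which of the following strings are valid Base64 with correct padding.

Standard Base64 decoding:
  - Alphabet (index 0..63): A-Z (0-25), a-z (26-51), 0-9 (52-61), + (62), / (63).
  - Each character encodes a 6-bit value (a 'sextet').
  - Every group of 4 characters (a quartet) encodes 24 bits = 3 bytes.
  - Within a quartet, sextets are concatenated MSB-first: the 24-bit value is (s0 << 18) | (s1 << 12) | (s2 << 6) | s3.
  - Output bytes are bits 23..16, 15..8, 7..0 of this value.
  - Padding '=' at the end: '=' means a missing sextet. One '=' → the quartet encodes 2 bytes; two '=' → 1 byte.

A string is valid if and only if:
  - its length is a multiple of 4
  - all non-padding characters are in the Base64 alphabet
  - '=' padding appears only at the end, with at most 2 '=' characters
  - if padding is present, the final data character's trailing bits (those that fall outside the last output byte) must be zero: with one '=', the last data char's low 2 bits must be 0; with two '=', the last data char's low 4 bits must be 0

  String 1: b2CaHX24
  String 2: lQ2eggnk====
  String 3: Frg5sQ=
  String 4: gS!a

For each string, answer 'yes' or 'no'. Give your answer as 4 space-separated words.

Answer: yes no no no

Derivation:
String 1: 'b2CaHX24' → valid
String 2: 'lQ2eggnk====' → invalid (4 pad chars (max 2))
String 3: 'Frg5sQ=' → invalid (len=7 not mult of 4)
String 4: 'gS!a' → invalid (bad char(s): ['!'])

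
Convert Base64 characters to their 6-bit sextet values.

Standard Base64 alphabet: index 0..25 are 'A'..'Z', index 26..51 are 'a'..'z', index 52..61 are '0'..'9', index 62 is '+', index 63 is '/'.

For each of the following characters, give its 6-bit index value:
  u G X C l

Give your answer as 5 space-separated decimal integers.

'u': a..z range, 26 + ord('u') − ord('a') = 46
'G': A..Z range, ord('G') − ord('A') = 6
'X': A..Z range, ord('X') − ord('A') = 23
'C': A..Z range, ord('C') − ord('A') = 2
'l': a..z range, 26 + ord('l') − ord('a') = 37

Answer: 46 6 23 2 37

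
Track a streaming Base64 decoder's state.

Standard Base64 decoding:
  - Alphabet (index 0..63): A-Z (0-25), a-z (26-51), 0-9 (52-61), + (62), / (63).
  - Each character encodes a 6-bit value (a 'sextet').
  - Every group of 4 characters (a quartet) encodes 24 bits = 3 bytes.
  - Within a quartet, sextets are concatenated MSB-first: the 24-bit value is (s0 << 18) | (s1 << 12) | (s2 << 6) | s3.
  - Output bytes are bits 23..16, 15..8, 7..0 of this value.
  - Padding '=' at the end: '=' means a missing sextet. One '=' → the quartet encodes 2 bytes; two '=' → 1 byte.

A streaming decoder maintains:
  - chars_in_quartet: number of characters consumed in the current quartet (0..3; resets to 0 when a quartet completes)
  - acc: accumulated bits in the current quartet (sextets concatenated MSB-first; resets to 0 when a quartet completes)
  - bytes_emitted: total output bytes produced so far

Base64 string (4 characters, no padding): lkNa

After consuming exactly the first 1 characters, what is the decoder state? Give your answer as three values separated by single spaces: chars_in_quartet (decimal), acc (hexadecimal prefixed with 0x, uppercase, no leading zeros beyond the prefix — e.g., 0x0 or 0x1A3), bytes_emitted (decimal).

After char 0 ('l'=37): chars_in_quartet=1 acc=0x25 bytes_emitted=0

Answer: 1 0x25 0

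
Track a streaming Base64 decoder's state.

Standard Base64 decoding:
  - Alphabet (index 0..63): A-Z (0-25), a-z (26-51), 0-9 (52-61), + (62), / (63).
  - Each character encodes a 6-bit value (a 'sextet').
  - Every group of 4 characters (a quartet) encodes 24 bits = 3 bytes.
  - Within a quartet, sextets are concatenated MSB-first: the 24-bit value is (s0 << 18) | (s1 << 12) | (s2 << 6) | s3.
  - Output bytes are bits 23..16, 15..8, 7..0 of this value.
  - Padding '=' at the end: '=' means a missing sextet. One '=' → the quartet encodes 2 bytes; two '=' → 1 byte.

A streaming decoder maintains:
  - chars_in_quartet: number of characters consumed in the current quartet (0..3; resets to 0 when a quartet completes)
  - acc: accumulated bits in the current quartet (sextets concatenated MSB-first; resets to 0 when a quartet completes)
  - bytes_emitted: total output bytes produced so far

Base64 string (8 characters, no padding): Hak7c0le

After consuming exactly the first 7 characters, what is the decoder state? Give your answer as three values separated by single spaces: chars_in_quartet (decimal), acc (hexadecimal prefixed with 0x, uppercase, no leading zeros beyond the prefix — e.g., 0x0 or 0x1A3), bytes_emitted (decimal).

Answer: 3 0x1CD25 3

Derivation:
After char 0 ('H'=7): chars_in_quartet=1 acc=0x7 bytes_emitted=0
After char 1 ('a'=26): chars_in_quartet=2 acc=0x1DA bytes_emitted=0
After char 2 ('k'=36): chars_in_quartet=3 acc=0x76A4 bytes_emitted=0
After char 3 ('7'=59): chars_in_quartet=4 acc=0x1DA93B -> emit 1D A9 3B, reset; bytes_emitted=3
After char 4 ('c'=28): chars_in_quartet=1 acc=0x1C bytes_emitted=3
After char 5 ('0'=52): chars_in_quartet=2 acc=0x734 bytes_emitted=3
After char 6 ('l'=37): chars_in_quartet=3 acc=0x1CD25 bytes_emitted=3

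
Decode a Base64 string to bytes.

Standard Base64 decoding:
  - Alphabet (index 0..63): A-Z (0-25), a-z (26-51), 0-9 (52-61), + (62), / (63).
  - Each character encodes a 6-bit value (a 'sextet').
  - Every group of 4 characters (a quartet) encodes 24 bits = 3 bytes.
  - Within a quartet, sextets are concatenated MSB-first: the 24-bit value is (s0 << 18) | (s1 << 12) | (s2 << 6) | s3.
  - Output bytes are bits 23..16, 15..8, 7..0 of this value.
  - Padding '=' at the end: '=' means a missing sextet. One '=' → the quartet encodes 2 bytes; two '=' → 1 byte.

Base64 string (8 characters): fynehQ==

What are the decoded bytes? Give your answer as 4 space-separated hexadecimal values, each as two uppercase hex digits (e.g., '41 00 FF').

After char 0 ('f'=31): chars_in_quartet=1 acc=0x1F bytes_emitted=0
After char 1 ('y'=50): chars_in_quartet=2 acc=0x7F2 bytes_emitted=0
After char 2 ('n'=39): chars_in_quartet=3 acc=0x1FCA7 bytes_emitted=0
After char 3 ('e'=30): chars_in_quartet=4 acc=0x7F29DE -> emit 7F 29 DE, reset; bytes_emitted=3
After char 4 ('h'=33): chars_in_quartet=1 acc=0x21 bytes_emitted=3
After char 5 ('Q'=16): chars_in_quartet=2 acc=0x850 bytes_emitted=3
Padding '==': partial quartet acc=0x850 -> emit 85; bytes_emitted=4

Answer: 7F 29 DE 85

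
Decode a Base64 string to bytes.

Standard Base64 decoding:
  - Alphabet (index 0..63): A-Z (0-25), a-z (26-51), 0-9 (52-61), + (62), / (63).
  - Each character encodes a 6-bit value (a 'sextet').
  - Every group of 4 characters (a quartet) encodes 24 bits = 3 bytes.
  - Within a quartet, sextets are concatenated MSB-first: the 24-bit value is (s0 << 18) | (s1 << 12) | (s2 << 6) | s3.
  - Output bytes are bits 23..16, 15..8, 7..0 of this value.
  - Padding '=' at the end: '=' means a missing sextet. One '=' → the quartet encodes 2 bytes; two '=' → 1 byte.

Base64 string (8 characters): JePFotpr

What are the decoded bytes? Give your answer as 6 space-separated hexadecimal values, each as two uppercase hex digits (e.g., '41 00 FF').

After char 0 ('J'=9): chars_in_quartet=1 acc=0x9 bytes_emitted=0
After char 1 ('e'=30): chars_in_quartet=2 acc=0x25E bytes_emitted=0
After char 2 ('P'=15): chars_in_quartet=3 acc=0x978F bytes_emitted=0
After char 3 ('F'=5): chars_in_quartet=4 acc=0x25E3C5 -> emit 25 E3 C5, reset; bytes_emitted=3
After char 4 ('o'=40): chars_in_quartet=1 acc=0x28 bytes_emitted=3
After char 5 ('t'=45): chars_in_quartet=2 acc=0xA2D bytes_emitted=3
After char 6 ('p'=41): chars_in_quartet=3 acc=0x28B69 bytes_emitted=3
After char 7 ('r'=43): chars_in_quartet=4 acc=0xA2DA6B -> emit A2 DA 6B, reset; bytes_emitted=6

Answer: 25 E3 C5 A2 DA 6B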